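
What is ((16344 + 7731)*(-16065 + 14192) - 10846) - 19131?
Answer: -45122452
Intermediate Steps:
((16344 + 7731)*(-16065 + 14192) - 10846) - 19131 = (24075*(-1873) - 10846) - 19131 = (-45092475 - 10846) - 19131 = -45103321 - 19131 = -45122452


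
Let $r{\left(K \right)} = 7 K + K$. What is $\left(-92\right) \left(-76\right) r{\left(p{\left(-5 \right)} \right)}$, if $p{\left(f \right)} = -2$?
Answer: $-111872$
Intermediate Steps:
$r{\left(K \right)} = 8 K$
$\left(-92\right) \left(-76\right) r{\left(p{\left(-5 \right)} \right)} = \left(-92\right) \left(-76\right) 8 \left(-2\right) = 6992 \left(-16\right) = -111872$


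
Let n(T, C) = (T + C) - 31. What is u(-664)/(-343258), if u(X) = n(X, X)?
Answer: 1359/343258 ≈ 0.0039591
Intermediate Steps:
n(T, C) = -31 + C + T (n(T, C) = (C + T) - 31 = -31 + C + T)
u(X) = -31 + 2*X (u(X) = -31 + X + X = -31 + 2*X)
u(-664)/(-343258) = (-31 + 2*(-664))/(-343258) = (-31 - 1328)*(-1/343258) = -1359*(-1/343258) = 1359/343258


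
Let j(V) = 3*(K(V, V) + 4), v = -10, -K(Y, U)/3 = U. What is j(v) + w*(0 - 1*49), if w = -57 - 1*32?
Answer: 4463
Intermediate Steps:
K(Y, U) = -3*U
v = -10 (v = -1*10 = -10)
j(V) = 12 - 9*V (j(V) = 3*(-3*V + 4) = 3*(4 - 3*V) = 12 - 9*V)
w = -89 (w = -57 - 32 = -89)
j(v) + w*(0 - 1*49) = (12 - 9*(-10)) - 89*(0 - 1*49) = (12 + 90) - 89*(0 - 49) = 102 - 89*(-49) = 102 + 4361 = 4463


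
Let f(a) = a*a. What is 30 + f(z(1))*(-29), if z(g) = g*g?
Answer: 1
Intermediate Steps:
z(g) = g²
f(a) = a²
30 + f(z(1))*(-29) = 30 + (1²)²*(-29) = 30 + 1²*(-29) = 30 + 1*(-29) = 30 - 29 = 1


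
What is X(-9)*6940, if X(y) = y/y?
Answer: 6940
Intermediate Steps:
X(y) = 1
X(-9)*6940 = 1*6940 = 6940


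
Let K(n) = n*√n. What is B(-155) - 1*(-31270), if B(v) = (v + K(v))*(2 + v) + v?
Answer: 54830 + 23715*I*√155 ≈ 54830.0 + 2.9525e+5*I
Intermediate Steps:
K(n) = n^(3/2)
B(v) = v + (2 + v)*(v + v^(3/2)) (B(v) = (v + v^(3/2))*(2 + v) + v = (2 + v)*(v + v^(3/2)) + v = v + (2 + v)*(v + v^(3/2)))
B(-155) - 1*(-31270) = ((-155)² + (-155)^(5/2) + 2*(-155)^(3/2) + 3*(-155)) - 1*(-31270) = (24025 + 24025*I*√155 + 2*(-155*I*√155) - 465) + 31270 = (24025 + 24025*I*√155 - 310*I*√155 - 465) + 31270 = (23560 + 23715*I*√155) + 31270 = 54830 + 23715*I*√155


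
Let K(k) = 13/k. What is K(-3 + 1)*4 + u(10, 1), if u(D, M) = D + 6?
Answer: -10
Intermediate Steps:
u(D, M) = 6 + D
K(-3 + 1)*4 + u(10, 1) = (13/(-3 + 1))*4 + (6 + 10) = (13/(-2))*4 + 16 = (13*(-½))*4 + 16 = -13/2*4 + 16 = -26 + 16 = -10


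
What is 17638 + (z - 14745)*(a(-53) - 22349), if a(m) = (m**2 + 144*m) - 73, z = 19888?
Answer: -140103397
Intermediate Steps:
a(m) = -73 + m**2 + 144*m
17638 + (z - 14745)*(a(-53) - 22349) = 17638 + (19888 - 14745)*((-73 + (-53)**2 + 144*(-53)) - 22349) = 17638 + 5143*((-73 + 2809 - 7632) - 22349) = 17638 + 5143*(-4896 - 22349) = 17638 + 5143*(-27245) = 17638 - 140121035 = -140103397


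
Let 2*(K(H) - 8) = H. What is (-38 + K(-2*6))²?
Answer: 1296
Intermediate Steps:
K(H) = 8 + H/2
(-38 + K(-2*6))² = (-38 + (8 + (-2*6)/2))² = (-38 + (8 + (½)*(-12)))² = (-38 + (8 - 6))² = (-38 + 2)² = (-36)² = 1296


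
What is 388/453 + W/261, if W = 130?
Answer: 53386/39411 ≈ 1.3546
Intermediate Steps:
388/453 + W/261 = 388/453 + 130/261 = 53386/39411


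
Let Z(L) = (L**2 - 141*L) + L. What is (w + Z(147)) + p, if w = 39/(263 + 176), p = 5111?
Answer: 2695499/439 ≈ 6140.1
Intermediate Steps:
Z(L) = L**2 - 140*L
w = 39/439 ≈ 0.088838
(w + Z(147)) + p = (39/439 + 147*(-140 + 147)) + 5111 = (39/439 + 147*7) + 5111 = (39/439 + 1029) + 5111 = 451770/439 + 5111 = 2695499/439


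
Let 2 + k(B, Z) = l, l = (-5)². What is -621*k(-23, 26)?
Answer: -14283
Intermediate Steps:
l = 25
k(B, Z) = 23 (k(B, Z) = -2 + 25 = 23)
-621*k(-23, 26) = -621*23 = -14283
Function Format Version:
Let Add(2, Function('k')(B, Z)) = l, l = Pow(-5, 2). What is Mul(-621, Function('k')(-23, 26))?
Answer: -14283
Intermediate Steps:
l = 25
Function('k')(B, Z) = 23 (Function('k')(B, Z) = Add(-2, 25) = 23)
Mul(-621, Function('k')(-23, 26)) = Mul(-621, 23) = -14283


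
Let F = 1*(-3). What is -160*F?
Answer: 480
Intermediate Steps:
F = -3
-160*F = -160*(-3) = 480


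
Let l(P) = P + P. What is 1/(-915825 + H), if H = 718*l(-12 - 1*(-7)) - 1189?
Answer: -1/924194 ≈ -1.0820e-6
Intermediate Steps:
l(P) = 2*P
H = -8369 (H = 718*(2*(-12 - 1*(-7))) - 1189 = 718*(2*(-12 + 7)) - 1189 = 718*(2*(-5)) - 1189 = 718*(-10) - 1189 = -7180 - 1189 = -8369)
1/(-915825 + H) = 1/(-915825 - 8369) = 1/(-924194) = -1/924194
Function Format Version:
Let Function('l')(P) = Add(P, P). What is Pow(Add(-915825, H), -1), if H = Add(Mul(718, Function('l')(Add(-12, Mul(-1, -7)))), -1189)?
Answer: Rational(-1, 924194) ≈ -1.0820e-6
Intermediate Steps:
Function('l')(P) = Mul(2, P)
H = -8369 (H = Add(Mul(718, Mul(2, Add(-12, Mul(-1, -7)))), -1189) = Add(Mul(718, Mul(2, Add(-12, 7))), -1189) = Add(Mul(718, Mul(2, -5)), -1189) = Add(Mul(718, -10), -1189) = Add(-7180, -1189) = -8369)
Pow(Add(-915825, H), -1) = Pow(Add(-915825, -8369), -1) = Pow(-924194, -1) = Rational(-1, 924194)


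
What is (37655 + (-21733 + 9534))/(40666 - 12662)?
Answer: 6364/7001 ≈ 0.90901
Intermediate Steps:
(37655 + (-21733 + 9534))/(40666 - 12662) = (37655 - 12199)/28004 = 25456*(1/28004) = 6364/7001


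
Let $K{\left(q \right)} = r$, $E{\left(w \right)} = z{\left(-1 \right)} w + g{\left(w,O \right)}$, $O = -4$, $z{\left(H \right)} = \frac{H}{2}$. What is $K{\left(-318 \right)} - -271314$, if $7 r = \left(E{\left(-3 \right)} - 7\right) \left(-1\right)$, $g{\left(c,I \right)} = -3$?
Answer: $\frac{3798413}{14} \approx 2.7132 \cdot 10^{5}$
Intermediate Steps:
$z{\left(H \right)} = \frac{H}{2}$ ($z{\left(H \right)} = H \frac{1}{2} = \frac{H}{2}$)
$E{\left(w \right)} = -3 - \frac{w}{2}$ ($E{\left(w \right)} = \frac{1}{2} \left(-1\right) w - 3 = - \frac{w}{2} - 3 = -3 - \frac{w}{2}$)
$r = \frac{17}{14}$ ($r = \frac{\left(\left(-3 - - \frac{3}{2}\right) - 7\right) \left(-1\right)}{7} = \frac{\left(\left(-3 + \frac{3}{2}\right) - 7\right) \left(-1\right)}{7} = \frac{\left(- \frac{3}{2} - 7\right) \left(-1\right)}{7} = \frac{\left(- \frac{17}{2}\right) \left(-1\right)}{7} = \frac{1}{7} \cdot \frac{17}{2} = \frac{17}{14} \approx 1.2143$)
$K{\left(q \right)} = \frac{17}{14}$
$K{\left(-318 \right)} - -271314 = \frac{17}{14} - -271314 = \frac{17}{14} + 271314 = \frac{3798413}{14}$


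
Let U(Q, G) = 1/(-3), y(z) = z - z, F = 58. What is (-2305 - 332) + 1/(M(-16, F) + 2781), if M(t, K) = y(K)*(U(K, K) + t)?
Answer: -7333496/2781 ≈ -2637.0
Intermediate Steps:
y(z) = 0
U(Q, G) = -⅓
M(t, K) = 0 (M(t, K) = 0*(-⅓ + t) = 0)
(-2305 - 332) + 1/(M(-16, F) + 2781) = (-2305 - 332) + 1/(0 + 2781) = -2637 + 1/2781 = -7333496/2781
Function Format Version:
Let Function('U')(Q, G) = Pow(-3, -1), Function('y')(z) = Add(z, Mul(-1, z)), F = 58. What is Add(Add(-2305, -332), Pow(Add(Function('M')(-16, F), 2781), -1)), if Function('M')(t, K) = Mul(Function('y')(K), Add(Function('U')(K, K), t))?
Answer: Rational(-7333496, 2781) ≈ -2637.0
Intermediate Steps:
Function('y')(z) = 0
Function('U')(Q, G) = Rational(-1, 3)
Function('M')(t, K) = 0 (Function('M')(t, K) = Mul(0, Add(Rational(-1, 3), t)) = 0)
Add(Add(-2305, -332), Pow(Add(Function('M')(-16, F), 2781), -1)) = Add(Add(-2305, -332), Pow(Add(0, 2781), -1)) = Add(-2637, Pow(2781, -1)) = Add(-2637, Rational(1, 2781)) = Rational(-7333496, 2781)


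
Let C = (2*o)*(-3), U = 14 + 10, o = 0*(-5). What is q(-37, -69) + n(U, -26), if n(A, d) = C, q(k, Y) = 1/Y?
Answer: -1/69 ≈ -0.014493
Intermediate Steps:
o = 0
U = 24
C = 0 (C = (2*0)*(-3) = 0*(-3) = 0)
n(A, d) = 0
q(-37, -69) + n(U, -26) = 1/(-69) + 0 = -1/69 + 0 = -1/69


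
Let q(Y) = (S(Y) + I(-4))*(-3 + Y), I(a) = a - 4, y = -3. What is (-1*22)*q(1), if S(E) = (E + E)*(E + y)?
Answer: -528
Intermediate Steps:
I(a) = -4 + a
S(E) = 2*E*(-3 + E) (S(E) = (E + E)*(E - 3) = (2*E)*(-3 + E) = 2*E*(-3 + E))
q(Y) = (-8 + 2*Y*(-3 + Y))*(-3 + Y) (q(Y) = (2*Y*(-3 + Y) + (-4 - 4))*(-3 + Y) = (2*Y*(-3 + Y) - 8)*(-3 + Y) = (-8 + 2*Y*(-3 + Y))*(-3 + Y))
(-1*22)*q(1) = (-1*22)*(24 - 12*1**2 + 2*1**3 + 10*1) = -22*(24 - 12*1 + 2*1 + 10) = -22*(24 - 12 + 2 + 10) = -22*24 = -528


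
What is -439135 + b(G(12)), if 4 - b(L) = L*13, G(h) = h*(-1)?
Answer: -438975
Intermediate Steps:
G(h) = -h
b(L) = 4 - 13*L (b(L) = 4 - L*13 = 4 - 13*L)
-439135 + b(G(12)) = -439135 + (4 - (-13)*12) = -439135 + (4 - 13*(-12)) = -439135 + (4 + 156) = -439135 + 160 = -438975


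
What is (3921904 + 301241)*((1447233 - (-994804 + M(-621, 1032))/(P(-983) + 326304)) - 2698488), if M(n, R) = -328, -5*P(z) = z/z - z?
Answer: -718009029092564825/135878 ≈ -5.2842e+12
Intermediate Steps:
P(z) = -⅕ + z/5 (P(z) = -(z/z - z)/5 = -(1 - z)/5 = -⅕ + z/5)
(3921904 + 301241)*((1447233 - (-994804 + M(-621, 1032))/(P(-983) + 326304)) - 2698488) = (3921904 + 301241)*((1447233 - (-994804 - 328)/((-⅕ + (⅕)*(-983)) + 326304)) - 2698488) = 4223145*((1447233 - (-995132)/((-⅕ - 983/5) + 326304)) - 2698488) = 4223145*((1447233 - (-995132)/(-984/5 + 326304)) - 2698488) = 4223145*((1447233 - (-995132)/1630536/5) - 2698488) = 4223145*((1447233 - (-995132)*5/1630536) - 2698488) = 4223145*((1447233 - 1*(-1243915/407634)) - 2698488) = 4223145*((1447233 + 1243915/407634) - 2698488) = 4223145*(589942620637/407634 - 2698488) = 4223145*(-510052836755/407634) = -718009029092564825/135878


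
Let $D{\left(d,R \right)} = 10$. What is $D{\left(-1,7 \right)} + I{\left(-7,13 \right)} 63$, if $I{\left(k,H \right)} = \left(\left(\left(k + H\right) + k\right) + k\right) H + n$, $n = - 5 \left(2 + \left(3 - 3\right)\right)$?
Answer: $-7172$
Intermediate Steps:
$n = -10$ ($n = - 5 \left(2 + 0\right) = \left(-5\right) 2 = -10$)
$I{\left(k,H \right)} = -10 + H \left(H + 3 k\right)$ ($I{\left(k,H \right)} = \left(\left(\left(k + H\right) + k\right) + k\right) H - 10 = \left(\left(\left(H + k\right) + k\right) + k\right) H - 10 = \left(\left(H + 2 k\right) + k\right) H - 10 = \left(H + 3 k\right) H - 10 = H \left(H + 3 k\right) - 10 = -10 + H \left(H + 3 k\right)$)
$D{\left(-1,7 \right)} + I{\left(-7,13 \right)} 63 = 10 + \left(-10 + 13^{2} + 3 \cdot 13 \left(-7\right)\right) 63 = 10 + \left(-10 + 169 - 273\right) 63 = 10 - 7182 = -7172$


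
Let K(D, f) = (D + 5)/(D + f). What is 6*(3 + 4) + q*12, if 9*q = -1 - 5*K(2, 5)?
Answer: 34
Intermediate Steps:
K(D, f) = (5 + D)/(D + f)
q = -2/3 (q = (-1 - 5*(5 + 2)/(2 + 5))/9 = (-1 - 5*7/7)/9 = (-1 - 5*1)/9 = (-1 - 5)/9 = (1/9)*(-6) = -2/3 ≈ -0.66667)
6*(3 + 4) + q*12 = 6*(3 + 4) - 2/3*12 = 6*7 - 8 = 42 - 8 = 34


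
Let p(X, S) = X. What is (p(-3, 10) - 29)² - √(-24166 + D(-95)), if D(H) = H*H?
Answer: 1024 - 7*I*√309 ≈ 1024.0 - 123.05*I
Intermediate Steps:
D(H) = H²
(p(-3, 10) - 29)² - √(-24166 + D(-95)) = (-3 - 29)² - √(-24166 + (-95)²) = (-32)² - √(-24166 + 9025) = 1024 - √(-15141) = 1024 - 7*I*√309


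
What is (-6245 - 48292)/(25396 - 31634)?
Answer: 54537/6238 ≈ 8.7427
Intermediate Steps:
(-6245 - 48292)/(25396 - 31634) = -54537/(-6238) = -54537*(-1/6238) = 54537/6238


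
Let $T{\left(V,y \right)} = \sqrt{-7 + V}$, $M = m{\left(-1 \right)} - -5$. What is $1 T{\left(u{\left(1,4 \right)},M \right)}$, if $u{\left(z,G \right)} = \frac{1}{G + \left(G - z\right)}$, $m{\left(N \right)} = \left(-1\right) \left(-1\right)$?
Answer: $\frac{4 i \sqrt{21}}{7} \approx 2.6186 i$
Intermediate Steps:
$m{\left(N \right)} = 1$
$M = 6$ ($M = 1 - -5 = 1 + 5 = 6$)
$u{\left(z,G \right)} = \frac{1}{- z + 2 G}$
$1 T{\left(u{\left(1,4 \right)},M \right)} = 1 \sqrt{-7 + \frac{1}{\left(-1\right) 1 + 2 \cdot 4}} = 1 \sqrt{-7 + \frac{1}{-1 + 8}} = 1 \sqrt{-7 + \frac{1}{7}} = 1 \sqrt{- \frac{48}{7}} = 1 \frac{4 i \sqrt{21}}{7} = \frac{4 i \sqrt{21}}{7}$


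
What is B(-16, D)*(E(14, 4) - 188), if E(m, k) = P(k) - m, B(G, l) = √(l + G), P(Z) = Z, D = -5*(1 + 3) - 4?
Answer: -396*I*√10 ≈ -1252.3*I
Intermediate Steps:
D = -24 (D = -5*4 - 4 = -20 - 4 = -24)
B(G, l) = √(G + l)
E(m, k) = k - m
B(-16, D)*(E(14, 4) - 188) = √(-16 - 24)*((4 - 1*14) - 188) = √(-40)*((4 - 14) - 188) = (2*I*√10)*(-10 - 188) = (2*I*√10)*(-198) = -396*I*√10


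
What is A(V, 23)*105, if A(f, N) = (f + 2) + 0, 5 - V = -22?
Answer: 3045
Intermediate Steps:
V = 27 (V = 5 - 1*(-22) = 5 + 22 = 27)
A(f, N) = 2 + f (A(f, N) = (2 + f) + 0 = 2 + f)
A(V, 23)*105 = (2 + 27)*105 = 29*105 = 3045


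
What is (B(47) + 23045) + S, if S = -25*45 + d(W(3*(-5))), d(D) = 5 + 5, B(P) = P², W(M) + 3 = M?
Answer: 24139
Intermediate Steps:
W(M) = -3 + M
d(D) = 10
S = -1115 (S = -25*45 + 10 = -1125 + 10 = -1115)
(B(47) + 23045) + S = (47² + 23045) - 1115 = (2209 + 23045) - 1115 = 25254 - 1115 = 24139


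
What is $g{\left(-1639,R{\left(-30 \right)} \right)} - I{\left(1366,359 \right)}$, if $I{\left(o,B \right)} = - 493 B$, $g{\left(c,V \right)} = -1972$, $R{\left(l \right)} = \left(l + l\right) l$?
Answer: $175015$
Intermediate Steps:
$R{\left(l \right)} = 2 l^{2}$ ($R{\left(l \right)} = 2 l l = 2 l^{2}$)
$g{\left(-1639,R{\left(-30 \right)} \right)} - I{\left(1366,359 \right)} = -1972 - \left(-493\right) 359 = -1972 - -176987 = -1972 + 176987 = 175015$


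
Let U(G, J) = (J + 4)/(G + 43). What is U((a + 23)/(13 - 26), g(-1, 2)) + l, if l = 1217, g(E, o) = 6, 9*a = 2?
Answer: 2934772/2411 ≈ 1217.2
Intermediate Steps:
a = 2/9 (a = (1/9)*2 = 2/9 ≈ 0.22222)
U(G, J) = (4 + J)/(43 + G)
U((a + 23)/(13 - 26), g(-1, 2)) + l = (4 + 6)/(43 + (2/9 + 23)/(13 - 26)) + 1217 = 10/(43 + (209/9)/(-13)) + 1217 = 10/(43 + (209/9)*(-1/13)) + 1217 = 10/(43 - 209/117) + 1217 = 10/(4822/117) + 1217 = (117/4822)*10 + 1217 = 585/2411 + 1217 = 2934772/2411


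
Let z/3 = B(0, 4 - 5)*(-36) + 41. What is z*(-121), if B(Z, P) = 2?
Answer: 11253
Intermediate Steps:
z = -93 (z = 3*(2*(-36) + 41) = 3*(-72 + 41) = 3*(-31) = -93)
z*(-121) = -93*(-121) = 11253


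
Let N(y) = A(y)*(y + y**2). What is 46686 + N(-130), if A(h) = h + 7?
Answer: -2016024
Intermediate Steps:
A(h) = 7 + h
N(y) = (7 + y)*(y + y**2)
46686 + N(-130) = 46686 - 130*(1 - 130)*(7 - 130) = 46686 - 130*(-129)*(-123) = 46686 - 2062710 = -2016024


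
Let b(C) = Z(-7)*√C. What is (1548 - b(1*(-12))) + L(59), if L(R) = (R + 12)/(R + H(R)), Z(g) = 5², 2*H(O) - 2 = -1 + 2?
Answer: 187450/121 - 50*I*√3 ≈ 1549.2 - 86.603*I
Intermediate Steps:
H(O) = 3/2 (H(O) = 1 + (-1 + 2)/2 = 1 + (½)*1 = 1 + ½ = 3/2)
Z(g) = 25
b(C) = 25*√C
L(R) = (12 + R)/(3/2 + R) (L(R) = (R + 12)/(R + 3/2) = (12 + R)/(3/2 + R))
(1548 - b(1*(-12))) + L(59) = (1548 - 25*√(1*(-12))) + 2*(12 + 59)/(3 + 2*59) = (1548 - 25*√(-12)) + 2*71/(3 + 118) = (1548 - 25*2*I*√3) + 2*71/121 = (1548 - 50*I*√3) + 2*(1/121)*71 = (1548 - 50*I*√3) + 142/121 = 187450/121 - 50*I*√3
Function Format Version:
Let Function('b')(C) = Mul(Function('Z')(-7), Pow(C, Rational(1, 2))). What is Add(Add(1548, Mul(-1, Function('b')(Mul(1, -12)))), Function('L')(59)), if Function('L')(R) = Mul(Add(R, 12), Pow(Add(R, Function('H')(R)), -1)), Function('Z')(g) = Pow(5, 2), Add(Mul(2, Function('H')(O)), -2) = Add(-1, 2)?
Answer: Add(Rational(187450, 121), Mul(-50, I, Pow(3, Rational(1, 2)))) ≈ Add(1549.2, Mul(-86.603, I))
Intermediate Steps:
Function('H')(O) = Rational(3, 2) (Function('H')(O) = Add(1, Mul(Rational(1, 2), Add(-1, 2))) = Add(1, Mul(Rational(1, 2), 1)) = Add(1, Rational(1, 2)) = Rational(3, 2))
Function('Z')(g) = 25
Function('b')(C) = Mul(25, Pow(C, Rational(1, 2)))
Function('L')(R) = Mul(Pow(Add(Rational(3, 2), R), -1), Add(12, R)) (Function('L')(R) = Mul(Add(R, 12), Pow(Add(R, Rational(3, 2)), -1)) = Mul(Add(12, R), Pow(Add(Rational(3, 2), R), -1)) = Mul(Pow(Add(Rational(3, 2), R), -1), Add(12, R)))
Add(Add(1548, Mul(-1, Function('b')(Mul(1, -12)))), Function('L')(59)) = Add(Add(1548, Mul(-1, Mul(25, Pow(Mul(1, -12), Rational(1, 2))))), Mul(2, Pow(Add(3, Mul(2, 59)), -1), Add(12, 59))) = Add(Add(1548, Mul(-1, Mul(25, Pow(-12, Rational(1, 2))))), Mul(2, Pow(Add(3, 118), -1), 71)) = Add(Add(1548, Mul(-1, Mul(25, Mul(2, I, Pow(3, Rational(1, 2)))))), Mul(2, Pow(121, -1), 71)) = Add(Add(1548, Mul(-1, Mul(50, I, Pow(3, Rational(1, 2))))), Mul(2, Rational(1, 121), 71)) = Add(Add(1548, Mul(-50, I, Pow(3, Rational(1, 2)))), Rational(142, 121)) = Add(Rational(187450, 121), Mul(-50, I, Pow(3, Rational(1, 2))))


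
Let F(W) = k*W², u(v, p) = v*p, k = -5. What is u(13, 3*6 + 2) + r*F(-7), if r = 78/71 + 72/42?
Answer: -30470/71 ≈ -429.15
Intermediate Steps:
r = 1398/497 (r = 78*(1/71) + 72*(1/42) = 78/71 + 12/7 = 1398/497 ≈ 2.8129)
u(v, p) = p*v
F(W) = -5*W²
u(13, 3*6 + 2) + r*F(-7) = (3*6 + 2)*13 + 1398*(-5*(-7)²)/497 = (18 + 2)*13 + 1398*(-5*49)/497 = 20*13 + (1398/497)*(-245) = 260 - 48930/71 = -30470/71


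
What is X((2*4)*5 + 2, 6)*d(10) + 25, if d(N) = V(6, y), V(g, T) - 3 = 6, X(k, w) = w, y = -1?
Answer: 79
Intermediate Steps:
V(g, T) = 9 (V(g, T) = 3 + 6 = 9)
d(N) = 9
X((2*4)*5 + 2, 6)*d(10) + 25 = 6*9 + 25 = 54 + 25 = 79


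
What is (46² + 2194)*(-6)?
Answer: -25860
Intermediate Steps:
(46² + 2194)*(-6) = (2116 + 2194)*(-6) = 4310*(-6) = -25860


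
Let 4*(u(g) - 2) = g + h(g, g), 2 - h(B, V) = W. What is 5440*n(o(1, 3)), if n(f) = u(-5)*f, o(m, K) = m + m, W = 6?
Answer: -2720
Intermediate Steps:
h(B, V) = -4 (h(B, V) = 2 - 1*6 = 2 - 6 = -4)
u(g) = 1 + g/4 (u(g) = 2 + (g - 4)/4 = 2 + (-4 + g)/4 = 2 + (-1 + g/4) = 1 + g/4)
o(m, K) = 2*m
n(f) = -f/4 (n(f) = (1 + (1/4)*(-5))*f = (1 - 5/4)*f = -f/4)
5440*n(o(1, 3)) = 5440*(-1/2) = -2720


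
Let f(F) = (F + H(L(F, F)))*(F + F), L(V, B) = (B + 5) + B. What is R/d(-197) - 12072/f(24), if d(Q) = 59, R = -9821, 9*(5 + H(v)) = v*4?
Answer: -7789979/45194 ≈ -172.37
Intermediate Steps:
L(V, B) = 5 + 2*B (L(V, B) = (5 + B) + B = 5 + 2*B)
H(v) = -5 + 4*v/9 (H(v) = -5 + (v*4)/9 = -5 + (4*v)/9 = -5 + 4*v/9)
f(F) = 2*F*(-25/9 + 17*F/9) (f(F) = (F + (-5 + 4*(5 + 2*F)/9))*(F + F) = (F + (-5 + (20/9 + 8*F/9)))*(2*F) = (F + (-25/9 + 8*F/9))*(2*F) = (-25/9 + 17*F/9)*(2*F) = 2*F*(-25/9 + 17*F/9))
R/d(-197) - 12072/f(24) = -9821/59 - 12072*3/(16*(-25 + 17*24)) = -9821*1/59 - 12072*3/(16*(-25 + 408)) = -9821/59 - 12072/((2/9)*24*383) = -9821/59 - 12072/6128/3 = -9821/59 - 12072*3/6128 = -9821/59 - 4527/766 = -7789979/45194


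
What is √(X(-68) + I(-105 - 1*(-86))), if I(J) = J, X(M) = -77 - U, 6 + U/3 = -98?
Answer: 6*√6 ≈ 14.697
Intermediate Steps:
U = -312 (U = -18 + 3*(-98) = -18 - 294 = -312)
X(M) = 235 (X(M) = -77 - 1*(-312) = -77 + 312 = 235)
√(X(-68) + I(-105 - 1*(-86))) = √(235 + (-105 - 1*(-86))) = √(235 + (-105 + 86)) = √(235 - 19) = √216 = 6*√6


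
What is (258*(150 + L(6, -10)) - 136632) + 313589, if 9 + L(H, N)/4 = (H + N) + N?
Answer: 191921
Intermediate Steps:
L(H, N) = -36 + 4*H + 8*N (L(H, N) = -36 + 4*((H + N) + N) = -36 + 4*(H + 2*N) = -36 + (4*H + 8*N) = -36 + 4*H + 8*N)
(258*(150 + L(6, -10)) - 136632) + 313589 = (258*(150 + (-36 + 4*6 + 8*(-10))) - 136632) + 313589 = (258*(150 + (-36 + 24 - 80)) - 136632) + 313589 = (258*(150 - 92) - 136632) + 313589 = (258*58 - 136632) + 313589 = (14964 - 136632) + 313589 = -121668 + 313589 = 191921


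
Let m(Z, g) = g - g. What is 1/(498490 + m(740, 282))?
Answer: 1/498490 ≈ 2.0061e-6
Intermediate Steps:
m(Z, g) = 0
1/(498490 + m(740, 282)) = 1/(498490 + 0) = 1/498490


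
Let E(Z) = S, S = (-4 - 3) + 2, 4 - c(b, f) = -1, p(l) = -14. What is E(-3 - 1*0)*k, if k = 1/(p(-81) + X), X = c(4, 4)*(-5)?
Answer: 5/39 ≈ 0.12821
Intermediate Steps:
c(b, f) = 5 (c(b, f) = 4 - 1*(-1) = 4 + 1 = 5)
X = -25 (X = 5*(-5) = -25)
S = -5 (S = -7 + 2 = -5)
E(Z) = -5
k = -1/39 (k = 1/(-14 - 25) = 1/(-39) = -1/39 ≈ -0.025641)
E(-3 - 1*0)*k = -5*(-1/39) = 5/39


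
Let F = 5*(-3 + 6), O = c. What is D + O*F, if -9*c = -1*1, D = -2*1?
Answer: -⅓ ≈ -0.33333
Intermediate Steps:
D = -2
c = ⅑ (c = -(-1)/9 = -⅑*(-1) = ⅑ ≈ 0.11111)
O = ⅑ ≈ 0.11111
F = 15 (F = 5*3 = 15)
D + O*F = -2 + (⅑)*15 = -2 + 5/3 = -⅓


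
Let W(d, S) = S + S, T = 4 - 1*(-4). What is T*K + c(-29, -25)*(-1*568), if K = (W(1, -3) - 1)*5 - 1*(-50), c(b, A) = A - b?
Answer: -2152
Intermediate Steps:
T = 8 (T = 4 + 4 = 8)
W(d, S) = 2*S
K = 15 (K = (2*(-3) - 1)*5 - 1*(-50) = (-6 - 1)*5 + 50 = -7*5 + 50 = -35 + 50 = 15)
T*K + c(-29, -25)*(-1*568) = 8*15 + (-25 - 1*(-29))*(-1*568) = 120 + (-25 + 29)*(-568) = 120 + 4*(-568) = 120 - 2272 = -2152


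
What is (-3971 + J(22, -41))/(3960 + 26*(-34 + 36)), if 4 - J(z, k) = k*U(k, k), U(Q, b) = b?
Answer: -1412/1003 ≈ -1.4078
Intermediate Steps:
J(z, k) = 4 - k² (J(z, k) = 4 - k*k = 4 - k²)
(-3971 + J(22, -41))/(3960 + 26*(-34 + 36)) = (-3971 + (4 - 1*(-41)²))/(3960 + 26*(-34 + 36)) = (-3971 + (4 - 1*1681))/(3960 + 26*2) = (-3971 + (4 - 1681))/(3960 + 52) = (-3971 - 1677)/4012 = -5648*1/4012 = -1412/1003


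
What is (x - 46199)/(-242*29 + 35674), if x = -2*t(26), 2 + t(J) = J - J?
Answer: -46195/28656 ≈ -1.6121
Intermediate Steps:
t(J) = -2 (t(J) = -2 + (J - J) = -2 + 0 = -2)
x = 4 (x = -2*(-2) = 4)
(x - 46199)/(-242*29 + 35674) = (4 - 46199)/(-242*29 + 35674) = -46195/(-7018 + 35674) = -46195/28656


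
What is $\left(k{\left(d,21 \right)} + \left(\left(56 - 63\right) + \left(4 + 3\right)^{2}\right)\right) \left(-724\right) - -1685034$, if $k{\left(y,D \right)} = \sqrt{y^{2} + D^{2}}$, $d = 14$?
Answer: $1654626 - 5068 \sqrt{13} \approx 1.6364 \cdot 10^{6}$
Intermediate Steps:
$k{\left(y,D \right)} = \sqrt{D^{2} + y^{2}}$
$\left(k{\left(d,21 \right)} + \left(\left(56 - 63\right) + \left(4 + 3\right)^{2}\right)\right) \left(-724\right) - -1685034 = \left(\sqrt{21^{2} + 14^{2}} + \left(\left(56 - 63\right) + \left(4 + 3\right)^{2}\right)\right) \left(-724\right) - -1685034 = \left(\sqrt{441 + 196} - \left(7 - 7^{2}\right)\right) \left(-724\right) + 1685034 = \left(\sqrt{637} + \left(-7 + 49\right)\right) \left(-724\right) + 1685034 = \left(7 \sqrt{13} + 42\right) \left(-724\right) + 1685034 = \left(42 + 7 \sqrt{13}\right) \left(-724\right) + 1685034 = \left(-30408 - 5068 \sqrt{13}\right) + 1685034 = 1654626 - 5068 \sqrt{13}$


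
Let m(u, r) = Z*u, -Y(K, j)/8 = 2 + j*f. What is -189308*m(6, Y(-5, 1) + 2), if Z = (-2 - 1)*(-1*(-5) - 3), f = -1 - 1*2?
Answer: 6815088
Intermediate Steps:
f = -3 (f = -1 - 2 = -3)
Y(K, j) = -16 + 24*j (Y(K, j) = -8*(2 + j*(-3)) = -8*(2 - 3*j) = -16 + 24*j)
Z = -6 (Z = -3*(5 - 3) = -3*2 = -6)
m(u, r) = -6*u
-189308*m(6, Y(-5, 1) + 2) = -(-1135848)*6 = -189308*(-36) = 6815088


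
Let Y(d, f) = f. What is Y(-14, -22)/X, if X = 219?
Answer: -22/219 ≈ -0.10046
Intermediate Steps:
Y(-14, -22)/X = -22/219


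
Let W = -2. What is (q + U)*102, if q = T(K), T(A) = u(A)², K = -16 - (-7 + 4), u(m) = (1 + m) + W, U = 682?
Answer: 89556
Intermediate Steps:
u(m) = -1 + m (u(m) = (1 + m) - 2 = -1 + m)
K = -13 (K = -16 - 1*(-3) = -16 + 3 = -13)
T(A) = (-1 + A)²
q = 196 (q = (-1 - 13)² = (-14)² = 196)
(q + U)*102 = (196 + 682)*102 = 878*102 = 89556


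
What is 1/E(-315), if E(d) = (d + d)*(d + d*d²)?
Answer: 1/19691399700 ≈ 5.0784e-11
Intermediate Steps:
E(d) = 2*d*(d + d³) (E(d) = (2*d)*(d + d³) = 2*d*(d + d³))
1/E(-315) = 1/(2*(-315)²*(1 + (-315)²)) = 1/(2*99225*(1 + 99225)) = 1/(2*99225*99226) = 1/19691399700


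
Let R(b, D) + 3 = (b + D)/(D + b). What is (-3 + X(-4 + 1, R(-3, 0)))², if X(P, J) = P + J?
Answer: 64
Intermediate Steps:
R(b, D) = -2 (R(b, D) = -3 + (b + D)/(D + b) = -3 + (D + b)/(D + b) = -3 + 1 = -2)
X(P, J) = J + P
(-3 + X(-4 + 1, R(-3, 0)))² = (-3 + (-2 + (-4 + 1)))² = (-3 + (-2 - 3))² = (-3 - 5)² = (-8)² = 64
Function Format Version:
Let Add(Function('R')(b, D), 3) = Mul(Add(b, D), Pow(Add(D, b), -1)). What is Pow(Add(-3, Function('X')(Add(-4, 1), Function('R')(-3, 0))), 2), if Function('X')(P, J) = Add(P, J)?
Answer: 64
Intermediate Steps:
Function('R')(b, D) = -2 (Function('R')(b, D) = Add(-3, Mul(Add(b, D), Pow(Add(D, b), -1))) = Add(-3, Mul(Add(D, b), Pow(Add(D, b), -1))) = Add(-3, 1) = -2)
Function('X')(P, J) = Add(J, P)
Pow(Add(-3, Function('X')(Add(-4, 1), Function('R')(-3, 0))), 2) = Pow(Add(-3, Add(-2, Add(-4, 1))), 2) = Pow(Add(-3, Add(-2, -3)), 2) = Pow(Add(-3, -5), 2) = Pow(-8, 2) = 64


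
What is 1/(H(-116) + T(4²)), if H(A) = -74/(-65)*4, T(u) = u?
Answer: 65/1336 ≈ 0.048653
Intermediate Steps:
H(A) = 296/65 (H(A) = -74*(-1/65)*4 = (74/65)*4 = 296/65)
1/(H(-116) + T(4²)) = 1/(296/65 + 4²) = 1/(296/65 + 16) = 1/(1336/65) = 65/1336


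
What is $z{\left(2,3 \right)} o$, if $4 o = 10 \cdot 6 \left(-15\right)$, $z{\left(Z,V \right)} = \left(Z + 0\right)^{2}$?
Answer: $-900$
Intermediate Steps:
$z{\left(Z,V \right)} = Z^{2}$
$o = -225$ ($o = \frac{10 \cdot 6 \left(-15\right)}{4} = \frac{60 \left(-15\right)}{4} = \frac{1}{4} \left(-900\right) = -225$)
$z{\left(2,3 \right)} o = 2^{2} \left(-225\right) = 4 \left(-225\right) = -900$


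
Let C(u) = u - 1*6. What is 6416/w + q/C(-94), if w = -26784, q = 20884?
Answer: -8749979/41850 ≈ -209.08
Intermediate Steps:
C(u) = -6 + u (C(u) = u - 6 = -6 + u)
6416/w + q/C(-94) = 6416/(-26784) + 20884/(-6 - 94) = 6416*(-1/26784) + 20884/(-100) = -401/1674 + 20884*(-1/100) = -401/1674 - 5221/25 = -8749979/41850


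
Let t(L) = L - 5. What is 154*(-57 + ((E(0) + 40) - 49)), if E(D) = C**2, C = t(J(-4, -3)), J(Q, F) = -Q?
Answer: -10010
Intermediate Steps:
t(L) = -5 + L
C = -1 (C = -5 - 1*(-4) = -5 + 4 = -1)
E(D) = 1 (E(D) = (-1)**2 = 1)
154*(-57 + ((E(0) + 40) - 49)) = 154*(-57 + ((1 + 40) - 49)) = 154*(-57 + (41 - 49)) = 154*(-57 - 8) = 154*(-65) = -10010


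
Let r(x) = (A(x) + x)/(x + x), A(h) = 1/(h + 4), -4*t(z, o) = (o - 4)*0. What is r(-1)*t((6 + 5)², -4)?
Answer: 0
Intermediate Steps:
t(z, o) = 0 (t(z, o) = -(o - 4)*0/4 = -(-4 + o)*0/4 = -¼*0 = 0)
A(h) = 1/(4 + h)
r(x) = (x + 1/(4 + x))/(2*x) (r(x) = (1/(4 + x) + x)/(x + x) = (x + 1/(4 + x))/((2*x)) = (x + 1/(4 + x))*(1/(2*x)) = (x + 1/(4 + x))/(2*x))
r(-1)*t((6 + 5)², -4) = ((½)*(1 - (4 - 1))/(-1*(4 - 1)))*0 = ((½)*(-1)*(1 - 1*3)/3)*0 = ((½)*(-1)*(⅓)*(1 - 3))*0 = ((½)*(-1)*(⅓)*(-2))*0 = (⅓)*0 = 0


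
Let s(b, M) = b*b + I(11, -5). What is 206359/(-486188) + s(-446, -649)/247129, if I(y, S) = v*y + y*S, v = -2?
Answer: 45675842421/120151154252 ≈ 0.38015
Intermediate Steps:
I(y, S) = -2*y + S*y (I(y, S) = -2*y + y*S = -2*y + S*y)
s(b, M) = -77 + b² (s(b, M) = b*b + 11*(-2 - 5) = b² + 11*(-7) = b² - 77 = -77 + b²)
206359/(-486188) + s(-446, -649)/247129 = 206359/(-486188) + (-77 + (-446)²)/247129 = 206359*(-1/486188) + (-77 + 198916)*(1/247129) = -206359/486188 + 198839*(1/247129) = -206359/486188 + 198839/247129 = 45675842421/120151154252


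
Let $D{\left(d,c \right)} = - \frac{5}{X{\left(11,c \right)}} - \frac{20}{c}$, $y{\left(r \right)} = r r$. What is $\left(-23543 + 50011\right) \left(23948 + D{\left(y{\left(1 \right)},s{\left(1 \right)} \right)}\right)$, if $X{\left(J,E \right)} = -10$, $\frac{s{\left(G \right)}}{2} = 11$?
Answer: $\frac{6972293198}{11} \approx 6.3384 \cdot 10^{8}$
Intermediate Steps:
$s{\left(G \right)} = 22$ ($s{\left(G \right)} = 2 \cdot 11 = 22$)
$y{\left(r \right)} = r^{2}$
$D{\left(d,c \right)} = \frac{1}{2} - \frac{20}{c}$ ($D{\left(d,c \right)} = - \frac{5}{-10} - \frac{20}{c} = \left(-5\right) \left(- \frac{1}{10}\right) - \frac{20}{c} = \frac{1}{2} - \frac{20}{c}$)
$\left(-23543 + 50011\right) \left(23948 + D{\left(y{\left(1 \right)},s{\left(1 \right)} \right)}\right) = \left(-23543 + 50011\right) \left(23948 + \frac{-40 + 22}{2 \cdot 22}\right) = 26468 \left(23948 + \frac{1}{2} \cdot \frac{1}{22} \left(-18\right)\right) = 26468 \left(23948 - \frac{9}{22}\right) = 26468 \cdot \frac{526847}{22} = \frac{6972293198}{11}$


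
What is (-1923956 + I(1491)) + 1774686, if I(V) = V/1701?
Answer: -12090799/81 ≈ -1.4927e+5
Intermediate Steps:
I(V) = V/1701 (I(V) = V*(1/1701) = V/1701)
(-1923956 + I(1491)) + 1774686 = (-1923956 + (1/1701)*1491) + 1774686 = (-1923956 + 71/81) + 1774686 = -155840365/81 + 1774686 = -12090799/81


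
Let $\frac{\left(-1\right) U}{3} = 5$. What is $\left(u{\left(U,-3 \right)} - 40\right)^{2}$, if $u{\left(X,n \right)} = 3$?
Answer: $1369$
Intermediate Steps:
$U = -15$ ($U = \left(-3\right) 5 = -15$)
$\left(u{\left(U,-3 \right)} - 40\right)^{2} = \left(3 - 40\right)^{2} = \left(-37\right)^{2} = 1369$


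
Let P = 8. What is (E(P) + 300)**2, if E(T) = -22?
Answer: 77284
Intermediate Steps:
(E(P) + 300)**2 = (-22 + 300)**2 = 278**2 = 77284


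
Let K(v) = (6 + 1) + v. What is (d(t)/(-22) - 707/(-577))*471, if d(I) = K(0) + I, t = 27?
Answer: -957072/6347 ≈ -150.79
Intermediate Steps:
K(v) = 7 + v
d(I) = 7 + I (d(I) = (7 + 0) + I = 7 + I)
(d(t)/(-22) - 707/(-577))*471 = ((7 + 27)/(-22) - 707/(-577))*471 = (34*(-1/22) - 707*(-1/577))*471 = (-17/11 + 707/577)*471 = -2032/6347*471 = -957072/6347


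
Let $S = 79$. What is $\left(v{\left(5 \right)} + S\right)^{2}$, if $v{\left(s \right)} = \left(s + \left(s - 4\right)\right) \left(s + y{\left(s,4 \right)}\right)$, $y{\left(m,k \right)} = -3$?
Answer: $8281$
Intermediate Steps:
$v{\left(s \right)} = \left(-4 + 2 s\right) \left(-3 + s\right)$ ($v{\left(s \right)} = \left(s + \left(s - 4\right)\right) \left(s - 3\right) = \left(s + \left(s - 4\right)\right) \left(-3 + s\right) = \left(s + \left(-4 + s\right)\right) \left(-3 + s\right) = \left(-4 + 2 s\right) \left(-3 + s\right)$)
$\left(v{\left(5 \right)} + S\right)^{2} = \left(\left(12 - 50 + 2 \cdot 5^{2}\right) + 79\right)^{2} = \left(\left(12 - 50 + 2 \cdot 25\right) + 79\right)^{2} = \left(\left(12 - 50 + 50\right) + 79\right)^{2} = \left(12 + 79\right)^{2} = 91^{2} = 8281$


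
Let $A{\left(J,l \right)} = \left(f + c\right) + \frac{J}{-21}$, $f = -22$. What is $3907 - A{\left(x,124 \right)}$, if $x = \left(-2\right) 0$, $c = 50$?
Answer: $3879$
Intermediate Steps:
$x = 0$
$A{\left(J,l \right)} = 28 - \frac{J}{21}$ ($A{\left(J,l \right)} = \left(-22 + 50\right) + \frac{J}{-21} = 28 + J \left(- \frac{1}{21}\right) = 28 - \frac{J}{21}$)
$3907 - A{\left(x,124 \right)} = 3907 - \left(28 - 0\right) = 3907 - \left(28 + 0\right) = 3907 - 28 = 3879$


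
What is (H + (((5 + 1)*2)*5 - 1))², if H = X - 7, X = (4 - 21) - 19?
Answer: 256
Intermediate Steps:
X = -36 (X = -17 - 19 = -36)
H = -43 (H = -36 - 7 = -43)
(H + (((5 + 1)*2)*5 - 1))² = (-43 + (((5 + 1)*2)*5 - 1))² = (-43 + ((6*2)*5 - 1))² = (-43 + (12*5 - 1))² = (-43 + (60 - 1))² = (-43 + 59)² = 16² = 256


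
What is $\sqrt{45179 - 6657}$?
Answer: $\sqrt{38522} \approx 196.27$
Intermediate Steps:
$\sqrt{45179 - 6657} = \sqrt{38522}$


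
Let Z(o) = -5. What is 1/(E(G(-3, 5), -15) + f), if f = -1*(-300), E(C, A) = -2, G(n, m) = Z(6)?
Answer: 1/298 ≈ 0.0033557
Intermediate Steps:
G(n, m) = -5
f = 300
1/(E(G(-3, 5), -15) + f) = 1/(-2 + 300) = 1/298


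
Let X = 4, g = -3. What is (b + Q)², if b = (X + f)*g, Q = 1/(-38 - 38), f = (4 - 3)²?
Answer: 1301881/5776 ≈ 225.40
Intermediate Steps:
f = 1 (f = 1² = 1)
Q = -1/76 (Q = 1/(-76) = -1/76 ≈ -0.013158)
b = -15 (b = (4 + 1)*(-3) = 5*(-3) = -15)
(b + Q)² = (-15 - 1/76)² = (-1141/76)² = 1301881/5776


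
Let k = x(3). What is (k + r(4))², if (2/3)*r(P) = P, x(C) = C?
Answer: 81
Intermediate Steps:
k = 3
r(P) = 3*P/2
(k + r(4))² = (3 + (3/2)*4)² = (3 + 6)² = 9² = 81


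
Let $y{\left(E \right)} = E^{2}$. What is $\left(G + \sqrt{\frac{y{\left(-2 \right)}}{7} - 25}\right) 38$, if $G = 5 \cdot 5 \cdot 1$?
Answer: $950 + \frac{114 i \sqrt{133}}{7} \approx 950.0 + 187.82 i$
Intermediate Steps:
$G = 25$ ($G = 25 \cdot 1 = 25$)
$\left(G + \sqrt{\frac{y{\left(-2 \right)}}{7} - 25}\right) 38 = \left(25 + \sqrt{\frac{\left(-2\right)^{2}}{7} - 25}\right) 38 = \left(25 + \sqrt{4 \cdot \frac{1}{7} - 25}\right) 38 = \left(25 + \sqrt{\frac{4}{7} - 25}\right) 38 = \left(25 + \sqrt{- \frac{171}{7}}\right) 38 = \left(25 + \frac{3 i \sqrt{133}}{7}\right) 38 = 950 + \frac{114 i \sqrt{133}}{7}$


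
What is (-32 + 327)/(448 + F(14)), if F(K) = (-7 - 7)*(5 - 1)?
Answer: 295/392 ≈ 0.75255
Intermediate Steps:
F(K) = -56 (F(K) = -14*4 = -56)
(-32 + 327)/(448 + F(14)) = (-32 + 327)/(448 - 56) = 295/392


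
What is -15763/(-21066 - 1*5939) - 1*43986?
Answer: -107984197/2455 ≈ -43985.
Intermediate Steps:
-15763/(-21066 - 1*5939) - 1*43986 = -15763/(-21066 - 5939) - 43986 = -15763/(-27005) - 43986 = -15763*(-1/27005) - 43986 = 1433/2455 - 43986 = -107984197/2455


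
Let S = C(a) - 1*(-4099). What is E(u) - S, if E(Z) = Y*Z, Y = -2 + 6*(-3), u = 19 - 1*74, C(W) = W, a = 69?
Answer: -3068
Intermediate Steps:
S = 4168 (S = 69 - 1*(-4099) = 69 + 4099 = 4168)
u = -55 (u = 19 - 74 = -55)
Y = -20 (Y = -2 - 18 = -20)
E(Z) = -20*Z
E(u) - S = -20*(-55) - 1*4168 = 1100 - 4168 = -3068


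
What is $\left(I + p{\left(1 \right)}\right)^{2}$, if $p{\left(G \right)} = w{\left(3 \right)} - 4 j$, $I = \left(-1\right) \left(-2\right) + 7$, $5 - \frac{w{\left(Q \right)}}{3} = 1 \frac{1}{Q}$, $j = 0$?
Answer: $529$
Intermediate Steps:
$w{\left(Q \right)} = 15 - \frac{3}{Q}$ ($w{\left(Q \right)} = 15 - 3 \cdot 1 \frac{1}{Q} = 15 - \frac{3}{Q}$)
$I = 9$ ($I = 2 + 7 = 9$)
$p{\left(G \right)} = 14$ ($p{\left(G \right)} = \left(15 - \frac{3}{3}\right) - 0 = \left(15 - 1\right) + 0 = 14 + 0 = 14$)
$\left(I + p{\left(1 \right)}\right)^{2} = \left(9 + 14\right)^{2} = 23^{2} = 529$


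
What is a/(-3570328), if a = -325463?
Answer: 325463/3570328 ≈ 0.091158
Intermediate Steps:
a/(-3570328) = -325463/(-3570328) = -325463*(-1/3570328) = 325463/3570328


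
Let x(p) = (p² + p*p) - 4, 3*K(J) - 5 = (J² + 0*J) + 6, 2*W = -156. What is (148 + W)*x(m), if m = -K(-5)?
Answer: 19880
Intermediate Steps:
W = -78 (W = (½)*(-156) = -78)
K(J) = 11/3 + J²/3 (K(J) = 5/3 + ((J² + 0*J) + 6)/3 = 5/3 + ((J² + 0) + 6)/3 = 5/3 + (J² + 6)/3 = 5/3 + (6 + J²)/3 = 5/3 + (2 + J²/3) = 11/3 + J²/3)
m = -12 (m = -(11/3 + (⅓)*(-5)²) = -(11/3 + (⅓)*25) = -(11/3 + 25/3) = -1*12 = -12)
x(p) = -4 + 2*p² (x(p) = (p² + p²) - 4 = 2*p² - 4 = -4 + 2*p²)
(148 + W)*x(m) = (148 - 78)*(-4 + 2*(-12)²) = 70*(-4 + 2*144) = 70*(-4 + 288) = 70*284 = 19880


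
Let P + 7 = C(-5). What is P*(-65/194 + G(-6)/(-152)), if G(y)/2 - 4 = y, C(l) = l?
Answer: 6828/1843 ≈ 3.7048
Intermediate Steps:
G(y) = 8 + 2*y
P = -12 (P = -7 - 5 = -12)
P*(-65/194 + G(-6)/(-152)) = -12*(-65/194 + (8 + 2*(-6))/(-152)) = -12*(-65*1/194 + (8 - 12)*(-1/152)) = -12*(-65/194 - 4*(-1/152)) = -12*(-65/194 + 1/38) = -12*(-569/1843) = 6828/1843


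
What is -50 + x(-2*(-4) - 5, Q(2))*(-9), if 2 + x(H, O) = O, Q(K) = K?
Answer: -50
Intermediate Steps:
x(H, O) = -2 + O
-50 + x(-2*(-4) - 5, Q(2))*(-9) = -50 + (-2 + 2)*(-9) = -50 + 0*(-9) = -50 + 0 = -50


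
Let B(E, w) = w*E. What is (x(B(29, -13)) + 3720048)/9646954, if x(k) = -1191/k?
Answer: 1402459287/3636901658 ≈ 0.38562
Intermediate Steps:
B(E, w) = E*w
(x(B(29, -13)) + 3720048)/9646954 = (-1191/(29*(-13)) + 3720048)/9646954 = (-1191/(-377) + 3720048)*(1/9646954) = (-1191*(-1/377) + 3720048)*(1/9646954) = (1191/377 + 3720048)*(1/9646954) = (1402459287/377)*(1/9646954) = 1402459287/3636901658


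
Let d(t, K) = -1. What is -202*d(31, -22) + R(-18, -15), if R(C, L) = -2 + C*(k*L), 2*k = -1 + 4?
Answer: 605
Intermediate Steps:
k = 3/2 (k = (-1 + 4)/2 = (½)*3 = 3/2 ≈ 1.5000)
R(C, L) = -2 + 3*C*L/2 (R(C, L) = -2 + C*(3*L/2) = -2 + 3*C*L/2)
-202*d(31, -22) + R(-18, -15) = -202*(-1) + (-2 + (3/2)*(-18)*(-15)) = 202 + (-2 + 405) = 202 + 403 = 605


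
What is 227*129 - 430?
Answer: 28853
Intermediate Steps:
227*129 - 430 = 29283 - 430 = 28853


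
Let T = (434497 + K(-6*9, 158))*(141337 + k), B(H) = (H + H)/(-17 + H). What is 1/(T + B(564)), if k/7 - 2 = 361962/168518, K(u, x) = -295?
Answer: 6584239/404149908499067928 ≈ 1.6292e-11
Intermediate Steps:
B(H) = 2*H/(-17 + H) (B(H) = (2*H)/(-17 + H) = 2*H/(-17 + H))
k = 349499/12037 (k = 14 + 7*(361962/168518) = 14 + 7*(361962*(1/168518)) = 14 + 7*(180981/84259) = 14 + 180981/12037 = 349499/12037 ≈ 29.035)
T = 738848095951536/12037 (T = (434497 - 295)*(141337 + 349499/12037) = 434202*(1701622968/12037) = 738848095951536/12037 ≈ 6.1381e+10)
1/(T + B(564)) = 1/(738848095951536/12037 + 2*564/(-17 + 564)) = 1/(738848095951536/12037 + 2*564/547) = 1/(738848095951536/12037 + 2*564*(1/547)) = 1/(738848095951536/12037 + 1128/547) = 1/(404149908499067928/6584239) = 6584239/404149908499067928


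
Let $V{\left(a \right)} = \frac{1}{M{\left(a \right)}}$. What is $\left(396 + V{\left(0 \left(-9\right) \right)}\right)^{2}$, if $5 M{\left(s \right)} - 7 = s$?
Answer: $\frac{7711729}{49} \approx 1.5738 \cdot 10^{5}$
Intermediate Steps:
$M{\left(s \right)} = \frac{7}{5} + \frac{s}{5}$
$V{\left(a \right)} = \frac{1}{\frac{7}{5} + \frac{a}{5}}$
$\left(396 + V{\left(0 \left(-9\right) \right)}\right)^{2} = \left(396 + \frac{5}{7 + 0 \left(-9\right)}\right)^{2} = \left(396 + \frac{5}{7 + 0}\right)^{2} = \left(396 + \frac{5}{7}\right)^{2} = \left(\frac{2777}{7}\right)^{2} = \frac{7711729}{49}$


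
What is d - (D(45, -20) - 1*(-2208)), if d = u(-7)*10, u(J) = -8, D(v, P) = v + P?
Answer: -2313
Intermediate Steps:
D(v, P) = P + v
d = -80 (d = -8*10 = -80)
d - (D(45, -20) - 1*(-2208)) = -80 - ((-20 + 45) - 1*(-2208)) = -80 - (25 + 2208) = -80 - 1*2233 = -80 - 2233 = -2313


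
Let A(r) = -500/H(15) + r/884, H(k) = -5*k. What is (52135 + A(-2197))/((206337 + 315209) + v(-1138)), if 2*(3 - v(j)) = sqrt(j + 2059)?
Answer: 5547400132757/55490725270833 + 10636393*sqrt(921)/110981450541666 ≈ 0.099973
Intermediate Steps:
v(j) = 3 - sqrt(2059 + j)/2 (v(j) = 3 - sqrt(j + 2059)/2 = 3 - sqrt(2059 + j)/2)
A(r) = 20/3 + r/884 (A(r) = -500/((-5*15)) + r/884 = -500/(-75) + r*(1/884) = -500*(-1/75) + r/884 = 20/3 + r/884)
(52135 + A(-2197))/((206337 + 315209) + v(-1138)) = (52135 + (20/3 + (1/884)*(-2197)))/((206337 + 315209) + (3 - sqrt(2059 - 1138)/2)) = (52135 + (20/3 - 169/68))/(521546 + (3 - sqrt(921)/2)) = (52135 + 853/204)/(521549 - sqrt(921)/2) = 10636393/(204*(521549 - sqrt(921)/2))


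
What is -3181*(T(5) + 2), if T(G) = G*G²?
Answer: -403987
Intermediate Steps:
T(G) = G³
-3181*(T(5) + 2) = -3181*(5³ + 2) = -3181*(125 + 2) = -403987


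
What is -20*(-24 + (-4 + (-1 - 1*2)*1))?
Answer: 620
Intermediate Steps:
-20*(-24 + (-4 + (-1 - 1*2)*1)) = -20*(-24 + (-4 + (-1 - 2)*1)) = -20*(-24 + (-4 - 3*1)) = -20*(-24 + (-4 - 3)) = -20*(-24 - 7) = -20*(-31) = 620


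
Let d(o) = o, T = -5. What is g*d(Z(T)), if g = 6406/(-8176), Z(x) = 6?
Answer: -9609/2044 ≈ -4.7011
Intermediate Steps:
g = -3203/4088 (g = 6406*(-1/8176) = -3203/4088 ≈ -0.78351)
g*d(Z(T)) = -3203/4088*6 = -9609/2044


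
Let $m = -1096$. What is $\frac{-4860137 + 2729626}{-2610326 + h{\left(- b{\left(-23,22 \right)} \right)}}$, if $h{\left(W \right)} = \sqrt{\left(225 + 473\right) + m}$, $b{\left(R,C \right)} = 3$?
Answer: $\frac{2780664128293}{3406900913337} + \frac{2130511 i \sqrt{398}}{6813801826674} \approx 0.81619 + 6.2379 \cdot 10^{-6} i$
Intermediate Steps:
$h{\left(W \right)} = i \sqrt{398}$ ($h{\left(W \right)} = \sqrt{\left(225 + 473\right) - 1096} = \sqrt{698 - 1096} = \sqrt{-398} = i \sqrt{398}$)
$\frac{-4860137 + 2729626}{-2610326 + h{\left(- b{\left(-23,22 \right)} \right)}} = \frac{-4860137 + 2729626}{-2610326 + i \sqrt{398}} = - \frac{2130511}{-2610326 + i \sqrt{398}}$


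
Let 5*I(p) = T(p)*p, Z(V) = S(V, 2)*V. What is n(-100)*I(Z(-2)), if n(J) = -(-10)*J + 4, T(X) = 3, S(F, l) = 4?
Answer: 23904/5 ≈ 4780.8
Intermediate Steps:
n(J) = 4 + 10*J (n(J) = 10*J + 4 = 4 + 10*J)
Z(V) = 4*V
I(p) = 3*p/5 (I(p) = (3*p)/5 = 3*p/5)
n(-100)*I(Z(-2)) = (4 + 10*(-100))*(3*(4*(-2))/5) = (4 - 1000)*((⅗)*(-8)) = -996*(-24/5) = 23904/5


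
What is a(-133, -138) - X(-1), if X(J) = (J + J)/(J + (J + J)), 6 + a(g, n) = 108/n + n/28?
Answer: -11957/966 ≈ -12.378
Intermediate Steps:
a(g, n) = -6 + 108/n + n/28 (a(g, n) = -6 + (108/n + n/28) = -6 + 108/n + n/28)
X(J) = ⅔ (X(J) = (2*J)/(J + 2*J) = (2*J)/((3*J)) = (2*J)*(1/(3*J)) = ⅔)
a(-133, -138) - X(-1) = (-6 + 108/(-138) + (1/28)*(-138)) - 1*⅔ = (-6 + 108*(-1/138) - 69/14) - ⅔ = (-6 - 18/23 - 69/14) - ⅔ = -3771/322 - ⅔ = -11957/966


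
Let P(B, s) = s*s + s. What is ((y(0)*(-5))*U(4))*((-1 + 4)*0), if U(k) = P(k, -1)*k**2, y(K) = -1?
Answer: 0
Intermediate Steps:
P(B, s) = s + s**2 (P(B, s) = s**2 + s = s + s**2)
U(k) = 0 (U(k) = (-(1 - 1))*k**2 = (-1*0)*k**2 = 0*k**2 = 0)
((y(0)*(-5))*U(4))*((-1 + 4)*0) = (-1*(-5)*0)*((-1 + 4)*0) = (5*0)*(3*0) = 0*0 = 0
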